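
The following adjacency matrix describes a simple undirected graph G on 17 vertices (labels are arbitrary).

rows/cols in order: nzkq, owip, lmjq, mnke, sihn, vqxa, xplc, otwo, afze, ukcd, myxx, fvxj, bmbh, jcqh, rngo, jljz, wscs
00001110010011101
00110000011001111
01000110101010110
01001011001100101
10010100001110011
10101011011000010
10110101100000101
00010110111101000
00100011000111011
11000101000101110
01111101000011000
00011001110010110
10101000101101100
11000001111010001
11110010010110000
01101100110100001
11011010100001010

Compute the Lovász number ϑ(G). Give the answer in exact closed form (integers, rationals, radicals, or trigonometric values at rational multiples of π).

sqrt(17)

Vertex wscs has 8 neighbors: nzkq, owip, mnke, sihn, xplc, afze, jcqh, jljz.
N(jcqh) = {nzkq, owip, otwo, afze, ukcd, myxx, bmbh, wscs}, |N(jcqh)| = 8.
N(vqxa) = {nzkq, lmjq, sihn, xplc, otwo, ukcd, myxx, jljz}, |N(vqxa)| = 8.
Vertex afze has 8 neighbors: lmjq, xplc, otwo, fvxj, bmbh, jcqh, jljz, wscs.
Every vertex has degree 8 (N=17); strongly regular (17,8,3,4).
spec(A) ≈ [8.0, 1.56155, -2.56155] (distinct, 5 d.p.).
λ_max=8, λ_min=-sqrt(17)/2 - 1/2; ϑ = −17·λ_min/(λ_max−λ_min) = sqrt(17).
≈ 4.123105626 (to 9 d.p.).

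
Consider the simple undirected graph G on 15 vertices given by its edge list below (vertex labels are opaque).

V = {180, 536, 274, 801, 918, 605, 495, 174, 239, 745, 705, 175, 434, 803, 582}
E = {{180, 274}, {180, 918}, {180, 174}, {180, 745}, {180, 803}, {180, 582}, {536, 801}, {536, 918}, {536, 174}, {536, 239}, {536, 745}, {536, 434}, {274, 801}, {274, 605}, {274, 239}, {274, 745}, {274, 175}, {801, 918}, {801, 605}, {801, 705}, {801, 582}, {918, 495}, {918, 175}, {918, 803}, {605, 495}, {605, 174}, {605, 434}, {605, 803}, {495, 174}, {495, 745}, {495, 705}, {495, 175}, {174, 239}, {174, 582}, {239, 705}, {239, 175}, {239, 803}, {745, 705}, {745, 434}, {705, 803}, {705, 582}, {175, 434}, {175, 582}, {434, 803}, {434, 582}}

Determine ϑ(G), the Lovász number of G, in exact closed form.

5

deg(918) = 6; N(918) = {180, 536, 801, 495, 175, 803}.
Vertex 582 has 6 neighbors: 180, 801, 174, 705, 175, 434.
Vertex 705 has 6 neighbors: 801, 495, 239, 745, 803, 582.
N(495) = {918, 605, 174, 745, 705, 175}, |N(495)| = 6.
deg(v) = 6 for all v (|V|=15); Kneser-type, 2-subsets of [6].
spec(A) ≈ [6.0, 1.0, -3.0] (distinct, 6 d.p.).
Lovász (edge-transitive): ϑ = −15·(-3)/((6)−(-3)) = 5.
≈ 5.00000 (to 5 d.p.).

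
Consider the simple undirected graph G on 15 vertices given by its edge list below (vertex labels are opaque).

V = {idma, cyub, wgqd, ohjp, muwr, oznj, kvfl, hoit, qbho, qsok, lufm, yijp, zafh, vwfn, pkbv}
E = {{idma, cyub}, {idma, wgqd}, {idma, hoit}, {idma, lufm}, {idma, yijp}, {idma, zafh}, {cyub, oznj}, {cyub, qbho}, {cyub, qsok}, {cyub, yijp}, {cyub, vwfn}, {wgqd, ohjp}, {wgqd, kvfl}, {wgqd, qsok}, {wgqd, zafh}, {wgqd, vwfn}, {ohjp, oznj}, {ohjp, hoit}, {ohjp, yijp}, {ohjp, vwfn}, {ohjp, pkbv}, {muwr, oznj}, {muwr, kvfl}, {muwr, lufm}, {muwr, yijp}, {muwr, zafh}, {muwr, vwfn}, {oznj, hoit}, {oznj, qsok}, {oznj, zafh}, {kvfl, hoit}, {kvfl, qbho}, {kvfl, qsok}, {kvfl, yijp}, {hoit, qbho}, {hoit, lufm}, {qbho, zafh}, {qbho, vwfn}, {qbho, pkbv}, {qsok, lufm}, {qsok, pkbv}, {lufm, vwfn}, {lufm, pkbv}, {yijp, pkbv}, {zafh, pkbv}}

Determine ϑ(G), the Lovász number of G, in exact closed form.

N(cyub) = {idma, oznj, qbho, qsok, yijp, vwfn}, |N(cyub)| = 6.
Vertex ohjp has 6 neighbors: wgqd, oznj, hoit, yijp, vwfn, pkbv.
Vertex idma has 6 neighbors: cyub, wgqd, hoit, lufm, yijp, zafh.
N(zafh) = {idma, wgqd, muwr, oznj, qbho, pkbv}, |N(zafh)| = 6.
G on 15 vertices is 6-regular; this is K(6,2), the Kneser graph.
Distinct eigenvalues (to 4 d.p.): [6.0, 1.0, -3.0].
λ_max=6, λ_min=-3; ϑ = −15·λ_min/(λ_max−λ_min) = 5.
ϑ(G) ≈ 5.0000.

5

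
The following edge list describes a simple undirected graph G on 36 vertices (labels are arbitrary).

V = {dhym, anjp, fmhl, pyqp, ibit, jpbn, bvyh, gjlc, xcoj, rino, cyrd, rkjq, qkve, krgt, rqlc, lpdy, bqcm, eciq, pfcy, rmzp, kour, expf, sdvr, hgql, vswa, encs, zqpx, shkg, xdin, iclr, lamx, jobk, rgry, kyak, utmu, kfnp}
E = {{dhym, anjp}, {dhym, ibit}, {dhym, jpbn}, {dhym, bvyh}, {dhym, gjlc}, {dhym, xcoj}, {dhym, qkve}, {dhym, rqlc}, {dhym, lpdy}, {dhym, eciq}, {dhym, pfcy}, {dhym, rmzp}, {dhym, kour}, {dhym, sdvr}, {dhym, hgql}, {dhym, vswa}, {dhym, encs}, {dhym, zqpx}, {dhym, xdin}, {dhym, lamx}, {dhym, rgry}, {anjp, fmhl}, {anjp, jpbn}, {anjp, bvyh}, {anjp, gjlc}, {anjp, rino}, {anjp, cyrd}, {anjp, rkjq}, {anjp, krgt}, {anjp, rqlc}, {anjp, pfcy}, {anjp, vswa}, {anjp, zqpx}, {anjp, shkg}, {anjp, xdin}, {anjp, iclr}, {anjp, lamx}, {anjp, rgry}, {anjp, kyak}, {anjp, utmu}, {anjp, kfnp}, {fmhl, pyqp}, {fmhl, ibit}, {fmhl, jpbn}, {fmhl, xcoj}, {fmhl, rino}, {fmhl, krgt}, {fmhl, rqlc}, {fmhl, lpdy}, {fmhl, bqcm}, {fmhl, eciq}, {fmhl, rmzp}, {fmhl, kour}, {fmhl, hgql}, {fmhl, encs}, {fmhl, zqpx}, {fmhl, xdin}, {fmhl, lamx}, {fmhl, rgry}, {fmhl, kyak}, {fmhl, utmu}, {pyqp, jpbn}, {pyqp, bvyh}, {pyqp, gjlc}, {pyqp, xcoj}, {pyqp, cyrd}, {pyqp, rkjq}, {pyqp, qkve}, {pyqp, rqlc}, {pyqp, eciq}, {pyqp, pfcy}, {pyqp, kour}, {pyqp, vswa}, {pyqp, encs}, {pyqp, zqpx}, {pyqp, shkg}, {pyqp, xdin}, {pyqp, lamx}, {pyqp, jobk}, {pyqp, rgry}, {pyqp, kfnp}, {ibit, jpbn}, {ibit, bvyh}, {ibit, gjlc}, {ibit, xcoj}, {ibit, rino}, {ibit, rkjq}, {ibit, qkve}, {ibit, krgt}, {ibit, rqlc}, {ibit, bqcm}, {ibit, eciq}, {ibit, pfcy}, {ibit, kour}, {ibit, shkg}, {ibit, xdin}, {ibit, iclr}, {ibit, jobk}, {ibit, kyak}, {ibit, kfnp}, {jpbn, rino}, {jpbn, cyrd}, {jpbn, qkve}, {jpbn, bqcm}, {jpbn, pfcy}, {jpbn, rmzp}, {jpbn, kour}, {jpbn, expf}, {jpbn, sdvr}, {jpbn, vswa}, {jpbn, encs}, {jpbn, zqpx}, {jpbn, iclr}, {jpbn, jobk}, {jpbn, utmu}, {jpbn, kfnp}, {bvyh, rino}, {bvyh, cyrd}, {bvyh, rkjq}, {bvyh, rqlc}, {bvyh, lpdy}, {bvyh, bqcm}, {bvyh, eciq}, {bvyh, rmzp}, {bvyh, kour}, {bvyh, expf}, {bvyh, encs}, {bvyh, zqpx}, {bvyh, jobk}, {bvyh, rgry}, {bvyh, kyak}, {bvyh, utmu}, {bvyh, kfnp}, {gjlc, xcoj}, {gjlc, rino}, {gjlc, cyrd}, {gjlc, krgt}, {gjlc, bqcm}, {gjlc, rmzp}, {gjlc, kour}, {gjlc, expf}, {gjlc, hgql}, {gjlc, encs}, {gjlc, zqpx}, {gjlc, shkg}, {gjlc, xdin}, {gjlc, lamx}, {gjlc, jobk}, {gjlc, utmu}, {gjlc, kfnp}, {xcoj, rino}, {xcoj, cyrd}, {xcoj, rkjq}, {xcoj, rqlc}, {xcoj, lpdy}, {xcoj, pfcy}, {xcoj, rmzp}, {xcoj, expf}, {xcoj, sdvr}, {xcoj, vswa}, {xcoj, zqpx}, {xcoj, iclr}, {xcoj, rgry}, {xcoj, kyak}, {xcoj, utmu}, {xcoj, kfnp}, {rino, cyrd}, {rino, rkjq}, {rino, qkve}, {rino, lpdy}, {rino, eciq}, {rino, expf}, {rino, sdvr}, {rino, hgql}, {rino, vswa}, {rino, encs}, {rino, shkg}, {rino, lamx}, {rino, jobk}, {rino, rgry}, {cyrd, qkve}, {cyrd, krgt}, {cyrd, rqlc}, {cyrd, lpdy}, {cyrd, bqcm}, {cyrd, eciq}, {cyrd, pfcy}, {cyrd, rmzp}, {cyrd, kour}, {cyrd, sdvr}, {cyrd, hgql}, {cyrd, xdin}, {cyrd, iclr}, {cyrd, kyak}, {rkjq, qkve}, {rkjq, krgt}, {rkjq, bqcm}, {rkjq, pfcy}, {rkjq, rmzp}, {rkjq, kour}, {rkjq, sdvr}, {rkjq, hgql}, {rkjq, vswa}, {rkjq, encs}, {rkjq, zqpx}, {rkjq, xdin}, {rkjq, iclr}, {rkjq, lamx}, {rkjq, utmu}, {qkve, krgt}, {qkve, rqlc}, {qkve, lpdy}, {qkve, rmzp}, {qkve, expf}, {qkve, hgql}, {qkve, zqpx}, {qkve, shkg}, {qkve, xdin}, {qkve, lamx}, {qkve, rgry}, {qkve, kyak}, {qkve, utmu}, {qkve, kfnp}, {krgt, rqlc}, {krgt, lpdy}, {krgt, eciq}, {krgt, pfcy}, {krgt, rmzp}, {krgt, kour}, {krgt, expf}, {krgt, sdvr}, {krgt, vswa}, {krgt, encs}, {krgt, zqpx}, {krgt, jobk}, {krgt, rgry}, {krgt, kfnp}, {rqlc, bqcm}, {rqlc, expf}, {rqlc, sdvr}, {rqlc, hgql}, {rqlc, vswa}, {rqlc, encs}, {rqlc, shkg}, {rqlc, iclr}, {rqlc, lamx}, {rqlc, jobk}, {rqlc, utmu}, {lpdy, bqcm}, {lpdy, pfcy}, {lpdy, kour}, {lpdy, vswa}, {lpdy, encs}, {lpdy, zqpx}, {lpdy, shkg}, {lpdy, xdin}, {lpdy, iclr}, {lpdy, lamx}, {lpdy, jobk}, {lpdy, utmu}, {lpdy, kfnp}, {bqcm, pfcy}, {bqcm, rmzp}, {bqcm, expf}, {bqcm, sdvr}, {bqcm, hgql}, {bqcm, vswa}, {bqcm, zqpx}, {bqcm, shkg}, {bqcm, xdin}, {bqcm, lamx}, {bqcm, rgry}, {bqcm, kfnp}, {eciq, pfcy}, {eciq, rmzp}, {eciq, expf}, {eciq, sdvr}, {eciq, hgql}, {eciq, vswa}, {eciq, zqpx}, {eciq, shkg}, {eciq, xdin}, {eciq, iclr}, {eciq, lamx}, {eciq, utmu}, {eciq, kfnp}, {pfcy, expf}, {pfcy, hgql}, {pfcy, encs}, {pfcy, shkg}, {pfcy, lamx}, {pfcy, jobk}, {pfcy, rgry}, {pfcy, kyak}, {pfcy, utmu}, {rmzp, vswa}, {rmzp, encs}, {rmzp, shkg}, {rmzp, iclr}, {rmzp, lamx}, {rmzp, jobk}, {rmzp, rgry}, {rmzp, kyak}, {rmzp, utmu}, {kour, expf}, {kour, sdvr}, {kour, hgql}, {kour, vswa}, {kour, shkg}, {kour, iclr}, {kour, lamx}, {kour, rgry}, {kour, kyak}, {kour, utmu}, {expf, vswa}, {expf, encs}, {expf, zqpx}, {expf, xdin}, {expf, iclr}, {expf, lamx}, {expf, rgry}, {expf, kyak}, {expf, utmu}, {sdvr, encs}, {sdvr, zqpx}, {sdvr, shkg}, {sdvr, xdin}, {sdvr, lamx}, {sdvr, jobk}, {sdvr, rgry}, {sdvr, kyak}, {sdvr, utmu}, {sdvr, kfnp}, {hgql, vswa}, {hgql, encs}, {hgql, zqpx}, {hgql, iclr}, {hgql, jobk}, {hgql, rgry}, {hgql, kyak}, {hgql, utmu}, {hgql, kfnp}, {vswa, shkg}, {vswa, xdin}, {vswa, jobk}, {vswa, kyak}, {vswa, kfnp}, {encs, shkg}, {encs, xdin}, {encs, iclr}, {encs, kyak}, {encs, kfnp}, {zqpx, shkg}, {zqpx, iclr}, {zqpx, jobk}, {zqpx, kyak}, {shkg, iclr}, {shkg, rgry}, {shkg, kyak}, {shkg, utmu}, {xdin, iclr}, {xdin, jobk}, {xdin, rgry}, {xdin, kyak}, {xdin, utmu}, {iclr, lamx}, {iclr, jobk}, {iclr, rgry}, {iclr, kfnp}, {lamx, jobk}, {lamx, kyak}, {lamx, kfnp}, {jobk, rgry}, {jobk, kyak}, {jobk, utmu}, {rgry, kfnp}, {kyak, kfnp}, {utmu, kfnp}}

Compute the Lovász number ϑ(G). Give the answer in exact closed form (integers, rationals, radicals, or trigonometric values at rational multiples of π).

N(iclr) = {anjp, ibit, jpbn, xcoj, cyrd, rkjq, rqlc, lpdy, eciq, rmzp, kour, expf, hgql, encs, zqpx, shkg, xdin, lamx, jobk, rgry, kfnp}, |N(iclr)| = 21.
deg(bvyh) = 21; N(bvyh) = {dhym, anjp, pyqp, ibit, rino, cyrd, rkjq, rqlc, lpdy, bqcm, eciq, rmzp, kour, expf, encs, zqpx, jobk, rgry, kyak, utmu, kfnp}.
deg(encs) = 21; N(encs) = {dhym, fmhl, pyqp, jpbn, bvyh, gjlc, rino, rkjq, krgt, rqlc, lpdy, pfcy, rmzp, expf, sdvr, hgql, shkg, xdin, iclr, kyak, kfnp}.
deg(rqlc) = 21; N(rqlc) = {dhym, anjp, fmhl, pyqp, ibit, bvyh, xcoj, cyrd, qkve, krgt, bqcm, expf, sdvr, hgql, vswa, encs, shkg, iclr, lamx, jobk, utmu}.
21-regular, N=36; this is K(9,2), the Kneser graph.
The 3 distinct eigenvalues: [21.0, 1.0, -6.0].
Lovász: ϑ = −36(-6)/(21+-1*(-6)) = 8.
≈ 8.00000000 (to 8 d.p.).

8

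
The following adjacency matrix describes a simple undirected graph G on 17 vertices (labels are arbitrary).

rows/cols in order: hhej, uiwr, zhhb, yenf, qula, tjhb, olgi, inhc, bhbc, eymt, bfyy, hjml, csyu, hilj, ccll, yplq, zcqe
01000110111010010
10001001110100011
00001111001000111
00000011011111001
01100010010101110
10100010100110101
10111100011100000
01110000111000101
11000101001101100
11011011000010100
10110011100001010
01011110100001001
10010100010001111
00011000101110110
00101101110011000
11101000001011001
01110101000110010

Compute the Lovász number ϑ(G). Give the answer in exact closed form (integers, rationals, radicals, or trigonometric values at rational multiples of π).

Vertex hilj has 8 neighbors: yenf, qula, bhbc, bfyy, hjml, csyu, ccll, yplq.
N(inhc) = {uiwr, zhhb, yenf, bhbc, eymt, bfyy, ccll, zcqe}, |N(inhc)| = 8.
N(ccll) = {zhhb, qula, tjhb, inhc, bhbc, eymt, csyu, hilj}, |N(ccll)| = 8.
deg(hjml) = 8; N(hjml) = {uiwr, yenf, qula, tjhb, olgi, bhbc, hilj, zcqe}.
G on 17 vertices is 8-regular; Paley(17): SR with (k,λ,μ)=(8,3,4).
Distinct eigenvalues (to 5 d.p.): [8.0, 1.56155, -2.56155].
−17·(-sqrt(17)/2 - 1/2) / ((8)−(-sqrt(17)/2 - 1/2)) = sqrt(17) = ϑ(G).
= 4.1231056… (decimal).

sqrt(17)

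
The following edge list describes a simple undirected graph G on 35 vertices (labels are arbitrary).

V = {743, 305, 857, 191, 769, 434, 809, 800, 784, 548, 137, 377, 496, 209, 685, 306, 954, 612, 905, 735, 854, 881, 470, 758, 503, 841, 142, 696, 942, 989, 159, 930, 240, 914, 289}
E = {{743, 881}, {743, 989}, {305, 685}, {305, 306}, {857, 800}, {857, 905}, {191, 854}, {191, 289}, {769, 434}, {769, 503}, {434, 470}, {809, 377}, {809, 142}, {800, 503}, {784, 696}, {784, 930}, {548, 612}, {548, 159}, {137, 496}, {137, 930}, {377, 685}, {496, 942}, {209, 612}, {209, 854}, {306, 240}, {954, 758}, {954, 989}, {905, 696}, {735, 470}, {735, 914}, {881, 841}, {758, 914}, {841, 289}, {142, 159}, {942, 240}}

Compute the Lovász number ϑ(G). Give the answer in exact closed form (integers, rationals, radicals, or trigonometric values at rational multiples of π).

35*cos(pi/35)/(cos(pi/35) + 1)

deg(496) = 2; N(496) = {137, 942}.
deg(470) = 2; N(470) = {434, 735}.
deg(809) = 2; N(809) = {377, 142}.
deg(954) = 2; N(954) = {758, 989}.
Regular of degree 2 on 35 vertices: connected 2-regular on 35 ⇒ C_{35}.
The 18 distinct eigenvalues: [2.0, 1.96786, 1.87247, 1.7169, 1.50614, 1.24698, 0.94774, 0.61803, 0.26847, -0.08973, -0.44504, -0.78605, -1.10179, -1.38213, -1.61803, -1.80194, -1.92793, -1.99195].
Lovász (edge-transitive): ϑ = −35·(-2*cos(pi/35))/((2)−(-2*cos(pi/35))) = 35*cos(pi/35)/(cos(pi/35) + 1).
≈ 17.46470 (to 5 d.p.).
17 ≤ 35*cos(pi/35)/(cos(pi/35) + 1) ≤ 18: both strict.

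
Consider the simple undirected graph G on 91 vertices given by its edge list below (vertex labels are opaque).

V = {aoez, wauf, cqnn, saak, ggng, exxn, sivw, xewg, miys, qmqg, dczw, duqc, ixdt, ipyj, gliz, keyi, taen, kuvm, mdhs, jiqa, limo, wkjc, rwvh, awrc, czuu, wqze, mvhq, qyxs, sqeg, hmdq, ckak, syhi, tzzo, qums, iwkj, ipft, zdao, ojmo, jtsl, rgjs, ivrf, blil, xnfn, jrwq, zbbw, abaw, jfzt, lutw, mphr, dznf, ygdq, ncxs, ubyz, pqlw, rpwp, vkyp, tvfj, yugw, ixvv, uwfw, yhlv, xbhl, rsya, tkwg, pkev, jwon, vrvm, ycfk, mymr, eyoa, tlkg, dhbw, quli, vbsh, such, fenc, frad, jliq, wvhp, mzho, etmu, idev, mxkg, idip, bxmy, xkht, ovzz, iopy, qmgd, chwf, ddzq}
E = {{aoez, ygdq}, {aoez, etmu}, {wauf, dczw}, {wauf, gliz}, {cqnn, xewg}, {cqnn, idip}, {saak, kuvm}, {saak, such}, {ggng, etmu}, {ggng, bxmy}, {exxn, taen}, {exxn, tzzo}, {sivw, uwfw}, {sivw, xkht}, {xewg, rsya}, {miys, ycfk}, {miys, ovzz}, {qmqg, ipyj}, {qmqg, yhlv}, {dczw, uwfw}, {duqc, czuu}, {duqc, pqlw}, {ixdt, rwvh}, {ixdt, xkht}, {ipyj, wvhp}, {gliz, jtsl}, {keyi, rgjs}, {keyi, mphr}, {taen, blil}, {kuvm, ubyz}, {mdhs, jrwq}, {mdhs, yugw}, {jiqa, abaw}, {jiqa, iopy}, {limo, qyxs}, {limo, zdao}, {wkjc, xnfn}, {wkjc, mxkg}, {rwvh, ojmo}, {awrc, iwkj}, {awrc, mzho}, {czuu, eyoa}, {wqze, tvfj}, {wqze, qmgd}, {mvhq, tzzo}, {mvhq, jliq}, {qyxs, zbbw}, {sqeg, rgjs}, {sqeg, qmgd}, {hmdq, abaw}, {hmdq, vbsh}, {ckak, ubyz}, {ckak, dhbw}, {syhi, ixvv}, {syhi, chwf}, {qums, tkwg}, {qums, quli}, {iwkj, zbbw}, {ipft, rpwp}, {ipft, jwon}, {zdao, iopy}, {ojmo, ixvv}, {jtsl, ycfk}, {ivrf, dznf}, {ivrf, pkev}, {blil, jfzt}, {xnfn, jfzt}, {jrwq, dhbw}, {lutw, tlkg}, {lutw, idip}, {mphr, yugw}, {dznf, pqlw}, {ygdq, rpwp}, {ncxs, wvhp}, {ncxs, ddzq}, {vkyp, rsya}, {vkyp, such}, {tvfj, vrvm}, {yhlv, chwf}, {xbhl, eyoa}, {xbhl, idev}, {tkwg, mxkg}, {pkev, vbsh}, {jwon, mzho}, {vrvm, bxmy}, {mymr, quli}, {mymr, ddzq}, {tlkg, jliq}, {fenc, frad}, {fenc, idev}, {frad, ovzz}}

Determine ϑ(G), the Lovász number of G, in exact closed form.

Vertex jtsl has 2 neighbors: gliz, ycfk.
Vertex tzzo has 2 neighbors: exxn, mvhq.
N(dznf) = {ivrf, pqlw}, |N(dznf)| = 2.
N(jwon) = {ipft, mzho}, |N(jwon)| = 2.
2-regular, N=91; connected 2-regular on 91 ⇒ C_{91}.
A has 46 distinct eigenvalues ≈ [2.0, 1.995, 1.981, 1.957, 1.924, 1.882, 1.831, 1.771, 1.703, 1.626, 1.542, 1.45, 1.352, 1.247, 1.136, 1.02, 0.899, 0.773, 0.644, 0.512, 0.377, 0.241, 0.104, -0.035, -0.172, -0.309, -0.445, -0.579, -0.709, -0.837, -0.96, -1.079, -1.192, -1.3, -1.402, -1.497, -1.585, -1.665, -1.738, -1.802, -1.858, -1.904, -1.942, -1.97, -1.989, -1.999].
Lovász: ϑ = −91(-2*cos(pi/91))/(2+-(-1)*2*cos(pi/91)) = 91*cos(pi/91)/(cos(pi/91) + 1).
ϑ(G) ≈ 45.486440.
Lovász sandwich 45 ≤ 91*cos(pi/91)/(cos(pi/91) + 1) ≤ 46: both strict.

91*cos(pi/91)/(cos(pi/91) + 1)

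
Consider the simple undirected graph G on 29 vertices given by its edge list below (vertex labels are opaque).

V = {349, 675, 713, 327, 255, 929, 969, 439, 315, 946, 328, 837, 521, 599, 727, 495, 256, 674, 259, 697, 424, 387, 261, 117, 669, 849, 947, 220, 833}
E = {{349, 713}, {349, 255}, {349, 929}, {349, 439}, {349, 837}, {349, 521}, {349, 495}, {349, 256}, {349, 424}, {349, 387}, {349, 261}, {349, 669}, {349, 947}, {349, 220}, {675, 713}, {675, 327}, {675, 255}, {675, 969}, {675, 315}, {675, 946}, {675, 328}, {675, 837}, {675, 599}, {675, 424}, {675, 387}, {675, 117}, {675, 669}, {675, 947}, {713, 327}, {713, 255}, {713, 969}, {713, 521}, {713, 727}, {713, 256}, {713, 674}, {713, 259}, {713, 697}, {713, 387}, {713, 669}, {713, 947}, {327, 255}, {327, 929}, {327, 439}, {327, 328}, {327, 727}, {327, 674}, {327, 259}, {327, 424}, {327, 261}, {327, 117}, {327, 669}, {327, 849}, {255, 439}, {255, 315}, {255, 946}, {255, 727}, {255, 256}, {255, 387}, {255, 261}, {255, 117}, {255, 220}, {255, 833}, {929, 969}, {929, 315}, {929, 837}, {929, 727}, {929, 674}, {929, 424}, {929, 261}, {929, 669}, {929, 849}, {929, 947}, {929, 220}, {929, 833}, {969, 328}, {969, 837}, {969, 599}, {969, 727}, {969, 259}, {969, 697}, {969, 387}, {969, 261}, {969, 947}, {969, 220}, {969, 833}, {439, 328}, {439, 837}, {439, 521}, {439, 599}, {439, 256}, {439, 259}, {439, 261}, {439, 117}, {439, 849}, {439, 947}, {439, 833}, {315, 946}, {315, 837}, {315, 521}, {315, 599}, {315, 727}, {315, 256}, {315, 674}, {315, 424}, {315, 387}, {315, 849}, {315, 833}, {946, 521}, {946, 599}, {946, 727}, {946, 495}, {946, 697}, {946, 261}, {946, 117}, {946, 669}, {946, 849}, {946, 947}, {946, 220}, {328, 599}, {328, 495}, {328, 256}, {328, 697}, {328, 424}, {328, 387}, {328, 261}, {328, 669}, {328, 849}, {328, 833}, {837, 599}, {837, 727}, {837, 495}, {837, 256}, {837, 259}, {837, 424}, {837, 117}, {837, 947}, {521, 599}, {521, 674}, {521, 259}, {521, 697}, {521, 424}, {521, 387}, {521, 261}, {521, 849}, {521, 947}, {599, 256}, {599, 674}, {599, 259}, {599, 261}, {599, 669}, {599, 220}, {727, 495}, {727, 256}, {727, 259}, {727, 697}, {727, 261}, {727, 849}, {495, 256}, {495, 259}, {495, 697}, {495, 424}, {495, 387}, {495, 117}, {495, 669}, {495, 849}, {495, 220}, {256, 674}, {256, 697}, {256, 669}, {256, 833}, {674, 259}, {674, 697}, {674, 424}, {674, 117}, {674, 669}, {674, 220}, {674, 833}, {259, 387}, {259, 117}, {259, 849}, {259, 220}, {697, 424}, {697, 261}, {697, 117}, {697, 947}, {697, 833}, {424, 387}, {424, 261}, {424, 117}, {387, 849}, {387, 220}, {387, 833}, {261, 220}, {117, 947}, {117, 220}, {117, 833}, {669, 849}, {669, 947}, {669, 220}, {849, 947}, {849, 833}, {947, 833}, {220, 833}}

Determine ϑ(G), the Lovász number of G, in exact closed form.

N(315) = {675, 255, 929, 946, 837, 521, 599, 727, 256, 674, 424, 387, 849, 833}, |N(315)| = 14.
deg(256) = 14; N(256) = {349, 713, 255, 439, 315, 328, 837, 599, 727, 495, 674, 697, 669, 833}.
N(328) = {675, 327, 969, 439, 599, 495, 256, 697, 424, 387, 261, 669, 849, 833}, |N(328)| = 14.
N(837) = {349, 675, 929, 969, 439, 315, 599, 727, 495, 256, 259, 424, 117, 947}, |N(837)| = 14.
Every vertex has degree 14 (N=29); Paley(29): SR with (k,λ,μ)=(14,6,7).
spec(A) ≈ [14.0, 2.1926, -3.1926] (distinct, 4 d.p.).
Lovász: ϑ = −29(-sqrt(29)/2 - 1/2)/(14+-(-sqrt(29)/2 - 1/2)) = sqrt(29).
ϑ(G) ≈ 5.38516481.

sqrt(29)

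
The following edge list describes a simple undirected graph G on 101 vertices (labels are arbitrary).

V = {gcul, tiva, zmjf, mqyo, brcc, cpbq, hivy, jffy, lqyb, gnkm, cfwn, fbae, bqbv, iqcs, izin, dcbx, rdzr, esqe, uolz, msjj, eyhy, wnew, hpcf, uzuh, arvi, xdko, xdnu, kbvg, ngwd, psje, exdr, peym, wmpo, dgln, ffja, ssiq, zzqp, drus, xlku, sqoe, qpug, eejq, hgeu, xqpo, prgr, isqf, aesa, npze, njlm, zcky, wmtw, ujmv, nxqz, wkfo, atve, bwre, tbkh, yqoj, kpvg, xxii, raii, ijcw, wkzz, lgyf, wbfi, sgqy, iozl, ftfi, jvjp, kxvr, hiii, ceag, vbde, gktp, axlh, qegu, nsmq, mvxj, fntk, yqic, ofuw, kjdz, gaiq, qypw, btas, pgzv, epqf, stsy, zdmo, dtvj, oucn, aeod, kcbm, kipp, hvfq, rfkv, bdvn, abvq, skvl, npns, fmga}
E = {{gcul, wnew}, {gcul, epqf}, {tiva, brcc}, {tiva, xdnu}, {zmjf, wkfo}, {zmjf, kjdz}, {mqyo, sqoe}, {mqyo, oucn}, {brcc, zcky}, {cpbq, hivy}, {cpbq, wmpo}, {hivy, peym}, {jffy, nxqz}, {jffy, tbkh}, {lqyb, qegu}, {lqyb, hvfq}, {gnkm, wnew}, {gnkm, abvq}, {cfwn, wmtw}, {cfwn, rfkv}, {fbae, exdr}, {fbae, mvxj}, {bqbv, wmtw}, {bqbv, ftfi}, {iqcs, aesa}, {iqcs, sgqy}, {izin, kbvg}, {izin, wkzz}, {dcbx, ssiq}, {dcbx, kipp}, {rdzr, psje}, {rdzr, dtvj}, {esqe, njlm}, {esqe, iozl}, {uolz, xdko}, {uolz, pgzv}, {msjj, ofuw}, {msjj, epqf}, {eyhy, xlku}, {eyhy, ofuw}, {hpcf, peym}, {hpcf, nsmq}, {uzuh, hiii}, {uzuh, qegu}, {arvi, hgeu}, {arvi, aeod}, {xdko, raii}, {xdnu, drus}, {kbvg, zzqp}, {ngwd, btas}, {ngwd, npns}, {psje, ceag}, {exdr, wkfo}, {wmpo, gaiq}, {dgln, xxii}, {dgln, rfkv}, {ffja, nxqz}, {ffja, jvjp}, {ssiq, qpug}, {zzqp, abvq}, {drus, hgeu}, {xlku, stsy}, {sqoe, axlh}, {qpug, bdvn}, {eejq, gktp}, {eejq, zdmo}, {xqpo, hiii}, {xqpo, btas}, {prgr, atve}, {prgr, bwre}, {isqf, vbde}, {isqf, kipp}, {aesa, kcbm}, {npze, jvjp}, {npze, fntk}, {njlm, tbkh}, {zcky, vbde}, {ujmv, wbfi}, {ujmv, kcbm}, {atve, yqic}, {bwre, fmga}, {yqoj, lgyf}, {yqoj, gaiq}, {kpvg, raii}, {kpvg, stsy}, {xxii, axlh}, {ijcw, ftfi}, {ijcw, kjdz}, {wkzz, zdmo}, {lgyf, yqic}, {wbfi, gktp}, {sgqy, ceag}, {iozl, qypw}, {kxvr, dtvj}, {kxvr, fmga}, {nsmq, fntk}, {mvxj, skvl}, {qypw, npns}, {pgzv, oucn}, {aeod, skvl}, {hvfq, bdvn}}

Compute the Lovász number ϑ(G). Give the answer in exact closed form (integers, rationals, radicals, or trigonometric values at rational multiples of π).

deg(xdnu) = 2; N(xdnu) = {tiva, drus}.
N(njlm) = {esqe, tbkh}, |N(njlm)| = 2.
N(ujmv) = {wbfi, kcbm}, |N(ujmv)| = 2.
N(dgln) = {xxii, rfkv}, |N(dgln)| = 2.
Every vertex has degree 2 (N=101); connected 2-regular on 101 ⇒ C_{101}.
Distinct eigenvalues (to 4 d.p.): [2.0, 1.9961, 1.9845, 1.9653, 1.9384, 1.904, 1.8623, 1.8133, 1.7574, 1.6946, 1.6253, 1.5497, 1.4681, 1.3808, 1.2882, 1.1906, 1.0884, 0.982, 0.8718, 0.7582, 0.6417, 0.5226, 0.4016, 0.279, 0.1554, 0.0311, -0.0933, -0.2173, -0.3405, -0.4624, -0.5824, -0.7003, -0.8154, -0.9273, -1.0357, -1.1401, -1.24, -1.3352, -1.4252, -1.5096, -1.5883, -1.6608, -1.7268, -1.7862, -1.8387, -1.8841, -1.9221, -1.9528, -1.9759, -1.9913, -1.999].
Lovász: ϑ = −101(-2*cos(pi/101))/(2+-(-1)*2*cos(pi/101)) = 101*cos(pi/101)/(cos(pi/101) + 1).
≈ 50.4878 (to 4 d.p.).
Lovász sandwich 50 ≤ 101*cos(pi/101)/(cos(pi/101) + 1) ≤ 51: both strict.

101*cos(pi/101)/(cos(pi/101) + 1)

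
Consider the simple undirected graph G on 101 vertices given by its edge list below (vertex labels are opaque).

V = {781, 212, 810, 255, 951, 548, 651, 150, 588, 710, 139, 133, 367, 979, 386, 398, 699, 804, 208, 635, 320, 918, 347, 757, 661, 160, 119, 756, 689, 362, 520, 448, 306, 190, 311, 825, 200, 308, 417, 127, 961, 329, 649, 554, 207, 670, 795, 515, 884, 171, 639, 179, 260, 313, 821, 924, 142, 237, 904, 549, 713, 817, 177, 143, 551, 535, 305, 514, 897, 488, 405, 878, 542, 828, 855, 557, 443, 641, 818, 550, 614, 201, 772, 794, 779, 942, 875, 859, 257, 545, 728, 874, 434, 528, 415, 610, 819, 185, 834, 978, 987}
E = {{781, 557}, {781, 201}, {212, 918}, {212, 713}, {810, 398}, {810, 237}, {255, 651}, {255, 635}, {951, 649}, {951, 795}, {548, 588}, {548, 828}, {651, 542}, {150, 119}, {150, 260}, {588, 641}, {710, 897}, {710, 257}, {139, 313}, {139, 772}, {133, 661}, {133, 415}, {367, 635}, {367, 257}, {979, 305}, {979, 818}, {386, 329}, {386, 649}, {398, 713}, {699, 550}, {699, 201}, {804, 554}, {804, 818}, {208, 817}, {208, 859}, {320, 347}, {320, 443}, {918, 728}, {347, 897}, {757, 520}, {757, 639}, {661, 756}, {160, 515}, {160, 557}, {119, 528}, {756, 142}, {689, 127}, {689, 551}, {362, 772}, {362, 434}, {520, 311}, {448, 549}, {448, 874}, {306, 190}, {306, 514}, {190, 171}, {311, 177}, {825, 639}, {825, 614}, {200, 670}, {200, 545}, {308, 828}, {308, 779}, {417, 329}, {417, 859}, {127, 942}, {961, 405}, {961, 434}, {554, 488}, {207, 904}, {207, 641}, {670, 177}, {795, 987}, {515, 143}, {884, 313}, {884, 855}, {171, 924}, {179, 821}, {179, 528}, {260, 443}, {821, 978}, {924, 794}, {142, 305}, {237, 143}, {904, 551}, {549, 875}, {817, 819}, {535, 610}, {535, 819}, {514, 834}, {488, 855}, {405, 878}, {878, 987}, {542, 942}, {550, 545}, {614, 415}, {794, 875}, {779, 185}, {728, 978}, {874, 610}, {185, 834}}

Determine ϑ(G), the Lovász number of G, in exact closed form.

deg(757) = 2; N(757) = {520, 639}.
deg(260) = 2; N(260) = {150, 443}.
Vertex 308 has 2 neighbors: 828, 779.
Vertex 756 has 2 neighbors: 661, 142.
101-vertex 2-regular graph: this is C_{101}, the 101-cycle.
The 51 distinct eigenvalues: [2.0, 1.996131, 1.98454, 1.96527, 1.938398, 1.904026, 1.862288, 1.813345, 1.757387, 1.694629, 1.625316, 1.549714, 1.468117, 1.38084, 1.288221, 1.190618, 1.088408, 0.981988, 0.871769, 0.758177, 0.641652, 0.522644, 0.401614, 0.279031, 0.155368, 0.031104, -0.093281, -0.217304, -0.340487, -0.462353, -0.582429, -0.700253, -0.815367, -0.927327, -1.035699, -1.140065, -1.240019, -1.335176, -1.425168, -1.509646, -1.588283, -1.660776, -1.726843, -1.78623, -1.838706, -1.884069, -1.922142, -1.952779, -1.975861, -1.991299, -1.999033].
Lovász (edge-transitive): ϑ = −101·(-2*cos(pi/101))/((2)−(-2*cos(pi/101))) = 101*cos(pi/101)/(cos(pi/101) + 1).
Numerically 50.487783173.
Lovász sandwich 50 ≤ 101*cos(pi/101)/(cos(pi/101) + 1) ≤ 51: both strict.

101*cos(pi/101)/(cos(pi/101) + 1)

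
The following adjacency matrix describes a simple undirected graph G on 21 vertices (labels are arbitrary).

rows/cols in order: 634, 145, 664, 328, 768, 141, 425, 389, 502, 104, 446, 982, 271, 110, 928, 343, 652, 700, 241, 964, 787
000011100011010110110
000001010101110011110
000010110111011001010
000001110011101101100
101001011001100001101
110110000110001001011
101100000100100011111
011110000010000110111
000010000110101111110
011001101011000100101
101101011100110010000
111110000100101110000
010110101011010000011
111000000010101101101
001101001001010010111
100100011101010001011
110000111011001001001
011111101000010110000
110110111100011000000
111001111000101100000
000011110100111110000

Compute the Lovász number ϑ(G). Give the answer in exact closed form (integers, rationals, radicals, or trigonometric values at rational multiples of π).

deg(271) = 10; N(271) = {145, 328, 768, 425, 502, 446, 982, 110, 964, 787}.
deg(145) = 10; N(145) = {141, 389, 104, 982, 271, 110, 652, 700, 241, 964}.
deg(141) = 10; N(141) = {634, 145, 328, 768, 104, 446, 928, 700, 964, 787}.
N(328) = {141, 425, 389, 446, 982, 271, 928, 343, 700, 241}, |N(328)| = 10.
Every vertex has degree 10 (N=21); Kneser K(7,2) on C(7,2)=21 vertices.
The 3 distinct eigenvalues: [10.0, 1.0, -4.0].
Lovász (edge-transitive): ϑ = −21·(-4)/((10)−(-4)) = 6.
Numerically 6.0000.

6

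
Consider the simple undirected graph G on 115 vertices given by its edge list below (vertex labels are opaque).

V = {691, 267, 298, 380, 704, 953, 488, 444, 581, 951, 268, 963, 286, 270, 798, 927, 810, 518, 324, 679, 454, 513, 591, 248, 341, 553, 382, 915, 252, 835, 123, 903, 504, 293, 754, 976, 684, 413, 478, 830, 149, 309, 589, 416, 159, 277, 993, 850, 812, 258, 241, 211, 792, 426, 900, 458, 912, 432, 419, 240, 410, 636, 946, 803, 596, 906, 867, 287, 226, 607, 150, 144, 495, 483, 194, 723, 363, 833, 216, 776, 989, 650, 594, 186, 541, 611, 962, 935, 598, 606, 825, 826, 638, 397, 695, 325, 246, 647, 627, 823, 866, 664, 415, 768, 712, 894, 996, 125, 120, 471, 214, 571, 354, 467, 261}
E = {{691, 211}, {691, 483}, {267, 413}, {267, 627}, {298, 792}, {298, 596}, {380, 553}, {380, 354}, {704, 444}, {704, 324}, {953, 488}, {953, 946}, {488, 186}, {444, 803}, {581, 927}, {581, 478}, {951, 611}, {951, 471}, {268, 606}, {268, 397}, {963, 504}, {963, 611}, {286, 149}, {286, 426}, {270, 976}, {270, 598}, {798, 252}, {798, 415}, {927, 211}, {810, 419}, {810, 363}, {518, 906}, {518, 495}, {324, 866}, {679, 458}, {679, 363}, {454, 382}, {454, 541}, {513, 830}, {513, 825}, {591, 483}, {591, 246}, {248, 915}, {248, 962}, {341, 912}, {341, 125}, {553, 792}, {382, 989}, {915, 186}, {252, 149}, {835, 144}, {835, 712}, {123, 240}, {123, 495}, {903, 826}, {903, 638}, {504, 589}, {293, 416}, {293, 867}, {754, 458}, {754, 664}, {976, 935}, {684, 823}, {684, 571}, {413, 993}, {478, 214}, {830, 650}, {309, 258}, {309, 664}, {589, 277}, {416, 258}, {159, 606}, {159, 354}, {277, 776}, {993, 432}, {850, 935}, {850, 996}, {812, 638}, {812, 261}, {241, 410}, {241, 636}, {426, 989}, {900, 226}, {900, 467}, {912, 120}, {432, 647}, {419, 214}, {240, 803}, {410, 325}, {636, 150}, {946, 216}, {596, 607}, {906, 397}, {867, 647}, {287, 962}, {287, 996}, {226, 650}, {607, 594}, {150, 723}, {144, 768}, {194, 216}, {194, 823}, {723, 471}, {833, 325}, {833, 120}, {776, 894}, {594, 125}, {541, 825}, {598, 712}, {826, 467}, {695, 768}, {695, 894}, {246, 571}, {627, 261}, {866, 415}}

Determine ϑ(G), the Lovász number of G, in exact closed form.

115*cos(pi/115)/(cos(pi/115) + 1)

N(598) = {270, 712}, |N(598)| = 2.
N(993) = {413, 432}, |N(993)| = 2.
deg(226) = 2; N(226) = {900, 650}.
Vertex 458 has 2 neighbors: 679, 754.
G on 115 vertices is 2-regular; this is C_{115}, the 115-cycle.
A has 58 distinct eigenvalues ≈ [2.0, 1.997, 1.9881, 1.9732, 1.9524, 1.9258, 1.8935, 1.8555, 1.812, 1.763, 1.7088, 1.6495, 1.5853, 1.5164, 1.4429, 1.3651, 1.2832, 1.1976, 1.1083, 1.0157, 0.9201, 0.8218, 0.721, 0.618, 0.5132, 0.4069, 0.2994, 0.1909, 0.0819, -0.0273, -0.1365, -0.2452, -0.3533, -0.4602, -0.5658, -0.6698, -0.7717, -0.8713, -0.9683, -1.0624, -1.1534, -1.2409, -1.3247, -1.4045, -1.4802, -1.5514, -1.618, -1.6798, -1.7366, -1.7882, -1.8344, -1.8752, -1.9104, -1.9399, -1.9635, -1.9814, -1.9933, -1.9993].
ϑ = −N·λ_min/(λ_max−λ_min) = −115·(-2*cos(pi/115))/(2−(-2*cos(pi/115))) = 115*cos(pi/115)/(cos(pi/115) + 1).
= 57.489270835… (decimal).
57 ≤ 115*cos(pi/115)/(cos(pi/115) + 1) ≤ 58: both strict.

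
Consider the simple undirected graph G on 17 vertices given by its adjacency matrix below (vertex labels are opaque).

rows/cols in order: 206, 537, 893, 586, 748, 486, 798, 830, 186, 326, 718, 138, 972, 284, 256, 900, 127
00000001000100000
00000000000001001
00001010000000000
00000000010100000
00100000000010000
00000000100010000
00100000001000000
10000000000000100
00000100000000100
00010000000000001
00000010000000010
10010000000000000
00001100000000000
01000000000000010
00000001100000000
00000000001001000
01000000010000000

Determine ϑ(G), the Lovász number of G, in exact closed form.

deg(900) = 2; N(900) = {718, 284}.
deg(718) = 2; N(718) = {798, 900}.
N(127) = {537, 326}, |N(127)| = 2.
N(830) = {206, 256}, |N(830)| = 2.
2-regular, N=17; connected 2-regular on 17 ⇒ C_{17}.
spec(A) ≈ [2.0, 1.865, 1.478, 0.891, 0.185, -0.547, -1.205, -1.7, -1.966] (distinct, 3 d.p.).
−17·(-2*cos(pi/17)) / ((2)−(-2*cos(pi/17))) = 17*cos(pi/17)/(cos(pi/17) + 1) = ϑ(G).
= 8.4270143… (decimal).
8 ≤ 17*cos(pi/17)/(cos(pi/17) + 1) ≤ 9: both strict.

17*cos(pi/17)/(cos(pi/17) + 1)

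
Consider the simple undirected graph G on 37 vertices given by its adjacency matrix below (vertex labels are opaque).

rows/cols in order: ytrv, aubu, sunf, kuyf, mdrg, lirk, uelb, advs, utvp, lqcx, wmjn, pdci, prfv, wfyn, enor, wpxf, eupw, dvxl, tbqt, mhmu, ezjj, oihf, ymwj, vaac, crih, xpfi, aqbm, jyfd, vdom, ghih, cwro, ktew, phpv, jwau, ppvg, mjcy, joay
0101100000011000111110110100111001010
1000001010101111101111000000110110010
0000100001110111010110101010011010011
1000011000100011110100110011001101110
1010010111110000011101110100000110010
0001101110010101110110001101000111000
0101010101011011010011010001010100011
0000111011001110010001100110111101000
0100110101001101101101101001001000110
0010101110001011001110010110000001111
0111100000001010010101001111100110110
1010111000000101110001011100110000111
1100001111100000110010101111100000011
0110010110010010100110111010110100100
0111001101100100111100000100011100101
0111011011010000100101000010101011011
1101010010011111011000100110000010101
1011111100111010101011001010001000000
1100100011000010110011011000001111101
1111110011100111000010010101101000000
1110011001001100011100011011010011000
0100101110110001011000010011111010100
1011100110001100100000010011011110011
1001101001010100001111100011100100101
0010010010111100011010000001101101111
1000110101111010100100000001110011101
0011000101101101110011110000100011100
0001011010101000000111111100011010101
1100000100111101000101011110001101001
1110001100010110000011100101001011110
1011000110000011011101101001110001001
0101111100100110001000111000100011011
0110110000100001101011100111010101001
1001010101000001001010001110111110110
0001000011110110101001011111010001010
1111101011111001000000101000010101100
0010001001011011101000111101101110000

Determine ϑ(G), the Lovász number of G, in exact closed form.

sqrt(37)

N(ghih) = {ytrv, aubu, sunf, uelb, advs, pdci, wfyn, enor, ezjj, oihf, ymwj, xpfi, jyfd, cwro, phpv, jwau, ppvg, mjcy}, |N(ghih)| = 18.
Vertex uelb has 18 neighbors: aubu, kuyf, lirk, advs, lqcx, pdci, prfv, enor, wpxf, dvxl, ezjj, oihf, vaac, jyfd, ghih, ktew, mjcy, joay.
N(mdrg) = {ytrv, sunf, lirk, advs, utvp, lqcx, wmjn, pdci, dvxl, tbqt, mhmu, oihf, ymwj, vaac, xpfi, ktew, phpv, mjcy}, |N(mdrg)| = 18.
N(wmjn) = {aubu, sunf, kuyf, mdrg, prfv, enor, dvxl, mhmu, oihf, crih, xpfi, aqbm, jyfd, vdom, ktew, phpv, ppvg, mjcy}, |N(wmjn)| = 18.
Regular of degree 18 on 37 vertices: strongly regular (37,18,8,9).
spec(A) ≈ [18.0, 2.54138, -3.54138] (distinct, 5 d.p.).
Lovász: ϑ = −37(-sqrt(37)/2 - 1/2)/(18+-(-sqrt(37)/2 - 1/2)) = sqrt(37).
≈ 6.082762530 (to 9 d.p.).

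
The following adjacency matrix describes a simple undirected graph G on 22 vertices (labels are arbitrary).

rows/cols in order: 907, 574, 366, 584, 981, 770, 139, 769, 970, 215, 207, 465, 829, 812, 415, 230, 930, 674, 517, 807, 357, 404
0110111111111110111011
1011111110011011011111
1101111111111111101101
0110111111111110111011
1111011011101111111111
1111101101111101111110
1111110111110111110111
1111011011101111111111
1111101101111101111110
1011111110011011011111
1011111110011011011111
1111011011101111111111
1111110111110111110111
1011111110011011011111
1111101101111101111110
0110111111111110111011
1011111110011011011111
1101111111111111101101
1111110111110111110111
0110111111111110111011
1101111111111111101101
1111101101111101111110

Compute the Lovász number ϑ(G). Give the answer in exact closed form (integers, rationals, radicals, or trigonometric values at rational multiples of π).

5

deg(404) = 18; N(404) = {907, 574, 366, 584, 981, 139, 769, 215, 207, 465, 829, 812, 230, 930, 674, 517, 807, 357}.
N(907) = {574, 366, 981, 770, 139, 769, 970, 215, 207, 465, 829, 812, 415, 930, 674, 517, 357, 404}, |N(907)| = 18.
N(970) = {907, 574, 366, 584, 981, 139, 769, 215, 207, 465, 829, 812, 230, 930, 674, 517, 807, 357}, |N(970)| = 18.
deg(769) = 19; N(769) = {907, 574, 366, 584, 770, 139, 970, 215, 207, 829, 812, 415, 230, 930, 674, 517, 807, 357, 404}.
Complete multipartite on [5, 4, 4, 3, 3, 3]: sandwich collapses at ϑ=5.
≈ 5.00000000 (to 8 d.p.).
5 ≤ 5 ≤ 5: collapsed.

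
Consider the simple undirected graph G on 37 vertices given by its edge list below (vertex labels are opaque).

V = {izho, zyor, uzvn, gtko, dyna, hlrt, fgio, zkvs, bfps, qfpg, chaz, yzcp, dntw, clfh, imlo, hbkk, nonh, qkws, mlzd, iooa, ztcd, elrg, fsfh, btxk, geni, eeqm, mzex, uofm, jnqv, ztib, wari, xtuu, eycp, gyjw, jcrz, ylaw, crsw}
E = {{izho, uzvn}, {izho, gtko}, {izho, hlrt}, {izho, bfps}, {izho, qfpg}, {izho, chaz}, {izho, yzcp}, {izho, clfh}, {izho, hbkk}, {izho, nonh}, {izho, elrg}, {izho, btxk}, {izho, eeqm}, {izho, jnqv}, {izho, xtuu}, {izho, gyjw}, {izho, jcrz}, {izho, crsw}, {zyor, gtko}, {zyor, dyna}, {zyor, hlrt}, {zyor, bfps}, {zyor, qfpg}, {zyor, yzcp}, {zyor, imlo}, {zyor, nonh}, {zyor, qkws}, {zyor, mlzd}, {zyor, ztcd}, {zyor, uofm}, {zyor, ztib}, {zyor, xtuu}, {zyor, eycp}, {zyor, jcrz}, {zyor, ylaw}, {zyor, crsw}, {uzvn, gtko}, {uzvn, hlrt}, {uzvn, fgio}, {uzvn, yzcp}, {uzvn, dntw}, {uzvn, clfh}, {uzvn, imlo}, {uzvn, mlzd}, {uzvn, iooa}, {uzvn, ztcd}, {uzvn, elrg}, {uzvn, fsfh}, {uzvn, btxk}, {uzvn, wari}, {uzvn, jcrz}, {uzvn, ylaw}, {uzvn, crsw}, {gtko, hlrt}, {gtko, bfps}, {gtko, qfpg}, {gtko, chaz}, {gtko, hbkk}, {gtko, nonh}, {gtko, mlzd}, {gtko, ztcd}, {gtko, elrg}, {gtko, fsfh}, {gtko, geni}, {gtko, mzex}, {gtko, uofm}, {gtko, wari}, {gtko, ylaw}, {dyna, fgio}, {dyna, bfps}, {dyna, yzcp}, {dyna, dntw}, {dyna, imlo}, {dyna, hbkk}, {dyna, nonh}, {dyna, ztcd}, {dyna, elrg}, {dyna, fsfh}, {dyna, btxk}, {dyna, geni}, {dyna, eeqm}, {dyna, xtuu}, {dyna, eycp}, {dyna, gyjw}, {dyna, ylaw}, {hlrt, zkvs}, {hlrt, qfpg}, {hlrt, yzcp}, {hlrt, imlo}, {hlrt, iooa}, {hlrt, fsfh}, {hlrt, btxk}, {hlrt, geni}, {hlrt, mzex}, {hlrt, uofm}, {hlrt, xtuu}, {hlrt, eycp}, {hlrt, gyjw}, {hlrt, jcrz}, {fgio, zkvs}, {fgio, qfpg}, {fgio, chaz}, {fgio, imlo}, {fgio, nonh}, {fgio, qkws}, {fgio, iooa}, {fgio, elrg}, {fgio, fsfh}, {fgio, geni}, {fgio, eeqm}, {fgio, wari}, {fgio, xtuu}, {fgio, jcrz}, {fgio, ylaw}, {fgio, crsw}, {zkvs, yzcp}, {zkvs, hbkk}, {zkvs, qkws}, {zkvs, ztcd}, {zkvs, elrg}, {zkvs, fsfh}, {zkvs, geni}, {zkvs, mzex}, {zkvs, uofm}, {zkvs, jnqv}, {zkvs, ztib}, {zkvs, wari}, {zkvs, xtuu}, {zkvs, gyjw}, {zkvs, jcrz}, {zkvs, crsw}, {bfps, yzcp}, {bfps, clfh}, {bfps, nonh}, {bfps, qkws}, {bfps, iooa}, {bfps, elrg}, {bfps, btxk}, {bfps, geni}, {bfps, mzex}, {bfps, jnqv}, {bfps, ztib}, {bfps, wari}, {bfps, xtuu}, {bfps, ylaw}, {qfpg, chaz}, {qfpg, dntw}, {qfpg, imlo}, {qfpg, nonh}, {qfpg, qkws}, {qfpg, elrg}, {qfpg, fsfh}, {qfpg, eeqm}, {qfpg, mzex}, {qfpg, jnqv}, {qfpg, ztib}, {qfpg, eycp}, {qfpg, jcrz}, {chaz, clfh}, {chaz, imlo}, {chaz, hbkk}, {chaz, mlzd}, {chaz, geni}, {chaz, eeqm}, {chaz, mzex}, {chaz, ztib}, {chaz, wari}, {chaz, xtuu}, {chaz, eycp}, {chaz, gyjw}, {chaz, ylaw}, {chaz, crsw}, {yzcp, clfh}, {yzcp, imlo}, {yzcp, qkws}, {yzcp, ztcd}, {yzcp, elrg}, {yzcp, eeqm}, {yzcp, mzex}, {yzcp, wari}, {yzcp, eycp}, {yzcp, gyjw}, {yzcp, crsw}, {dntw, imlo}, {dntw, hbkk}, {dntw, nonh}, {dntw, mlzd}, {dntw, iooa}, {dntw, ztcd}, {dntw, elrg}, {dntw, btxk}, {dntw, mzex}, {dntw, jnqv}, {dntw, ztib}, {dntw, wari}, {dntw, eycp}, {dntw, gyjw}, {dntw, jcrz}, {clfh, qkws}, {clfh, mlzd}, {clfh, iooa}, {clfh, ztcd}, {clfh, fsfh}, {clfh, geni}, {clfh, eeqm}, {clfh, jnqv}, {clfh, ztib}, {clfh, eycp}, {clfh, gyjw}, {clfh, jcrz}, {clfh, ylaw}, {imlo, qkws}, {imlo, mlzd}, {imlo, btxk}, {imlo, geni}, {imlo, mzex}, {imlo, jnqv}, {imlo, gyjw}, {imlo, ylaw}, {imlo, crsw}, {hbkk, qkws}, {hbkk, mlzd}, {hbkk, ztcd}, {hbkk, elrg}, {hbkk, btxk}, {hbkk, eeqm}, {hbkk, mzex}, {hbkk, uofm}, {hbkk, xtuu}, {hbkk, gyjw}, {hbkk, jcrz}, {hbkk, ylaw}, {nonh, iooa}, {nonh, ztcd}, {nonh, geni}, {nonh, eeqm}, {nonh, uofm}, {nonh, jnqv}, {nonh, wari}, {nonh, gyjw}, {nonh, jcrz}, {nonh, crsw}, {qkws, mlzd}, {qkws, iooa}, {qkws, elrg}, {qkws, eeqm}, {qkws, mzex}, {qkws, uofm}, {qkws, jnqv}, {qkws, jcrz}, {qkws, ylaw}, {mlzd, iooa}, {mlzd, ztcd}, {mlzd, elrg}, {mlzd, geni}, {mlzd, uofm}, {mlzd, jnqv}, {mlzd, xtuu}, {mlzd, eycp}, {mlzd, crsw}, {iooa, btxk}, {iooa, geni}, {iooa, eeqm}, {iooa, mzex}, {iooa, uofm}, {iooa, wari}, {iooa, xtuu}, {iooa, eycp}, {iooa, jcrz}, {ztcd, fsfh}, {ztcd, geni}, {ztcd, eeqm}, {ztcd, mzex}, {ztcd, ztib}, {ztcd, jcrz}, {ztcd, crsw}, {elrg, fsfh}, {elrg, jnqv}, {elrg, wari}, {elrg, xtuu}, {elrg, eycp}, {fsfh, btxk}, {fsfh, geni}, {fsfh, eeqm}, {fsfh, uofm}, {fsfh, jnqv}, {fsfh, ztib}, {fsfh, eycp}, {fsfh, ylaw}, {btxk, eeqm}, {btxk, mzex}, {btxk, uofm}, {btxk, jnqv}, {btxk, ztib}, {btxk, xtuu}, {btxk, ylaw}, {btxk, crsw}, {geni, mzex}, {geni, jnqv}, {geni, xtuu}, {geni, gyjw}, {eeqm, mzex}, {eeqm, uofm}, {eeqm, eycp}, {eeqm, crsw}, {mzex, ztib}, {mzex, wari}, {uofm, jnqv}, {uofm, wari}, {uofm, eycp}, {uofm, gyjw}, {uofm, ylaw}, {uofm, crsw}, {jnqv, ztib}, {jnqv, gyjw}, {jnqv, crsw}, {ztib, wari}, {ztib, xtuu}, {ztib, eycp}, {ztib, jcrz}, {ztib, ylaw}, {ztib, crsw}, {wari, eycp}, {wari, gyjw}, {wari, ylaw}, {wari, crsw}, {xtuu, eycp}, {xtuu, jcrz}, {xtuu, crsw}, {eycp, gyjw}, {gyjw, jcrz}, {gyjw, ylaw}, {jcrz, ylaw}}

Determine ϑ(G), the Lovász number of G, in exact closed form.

N(bfps) = {izho, zyor, gtko, dyna, yzcp, clfh, nonh, qkws, iooa, elrg, btxk, geni, mzex, jnqv, ztib, wari, xtuu, ylaw}, |N(bfps)| = 18.
N(mlzd) = {zyor, uzvn, gtko, chaz, dntw, clfh, imlo, hbkk, qkws, iooa, ztcd, elrg, geni, uofm, jnqv, xtuu, eycp, crsw}, |N(mlzd)| = 18.
N(crsw) = {izho, zyor, uzvn, fgio, zkvs, chaz, yzcp, imlo, nonh, mlzd, ztcd, btxk, eeqm, uofm, jnqv, ztib, wari, xtuu}, |N(crsw)| = 18.
N(yzcp) = {izho, zyor, uzvn, dyna, hlrt, zkvs, bfps, clfh, imlo, qkws, ztcd, elrg, eeqm, mzex, wari, eycp, gyjw, crsw}, |N(yzcp)| = 18.
G on 37 vertices is 18-regular; Paley(37): SR with (k,λ,μ)=(18,8,9).
spec(A) ≈ [18.0, 2.54138, -3.54138] (distinct, 5 d.p.).
Lovász: ϑ = −37(-sqrt(37)/2 - 1/2)/(18+-(-sqrt(37)/2 - 1/2)) = sqrt(37).
≈ 6.0827625 (to 7 d.p.).

sqrt(37)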